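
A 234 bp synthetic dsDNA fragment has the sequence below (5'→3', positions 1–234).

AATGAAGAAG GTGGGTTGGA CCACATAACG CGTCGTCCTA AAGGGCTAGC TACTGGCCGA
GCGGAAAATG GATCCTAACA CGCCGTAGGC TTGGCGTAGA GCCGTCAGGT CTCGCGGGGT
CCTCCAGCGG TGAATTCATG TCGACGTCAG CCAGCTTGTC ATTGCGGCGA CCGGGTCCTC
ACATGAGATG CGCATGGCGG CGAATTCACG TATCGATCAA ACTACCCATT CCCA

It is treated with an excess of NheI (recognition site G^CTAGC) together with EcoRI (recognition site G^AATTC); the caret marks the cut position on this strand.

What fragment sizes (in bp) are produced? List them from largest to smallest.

87, 70, 45, 32 bp

The NheI site (GCTAGC) starts at position 45.
NheI cuts after the first base of each site, so after position 45.
EcoRI sites (GAATTC) start at positions 132, 202.
EcoRI cuts after the first base of each site, so after positions 132, 202.
Combined cut positions: 45, 132, 202.
Linear molecule, 3 cuts → 4 fragments:
  1–45 → 45 bp
  46–132 → 87 bp
  133–202 → 70 bp
  203–234 → 32 bp
Sorted largest to smallest: 87, 70, 45, 32 bp.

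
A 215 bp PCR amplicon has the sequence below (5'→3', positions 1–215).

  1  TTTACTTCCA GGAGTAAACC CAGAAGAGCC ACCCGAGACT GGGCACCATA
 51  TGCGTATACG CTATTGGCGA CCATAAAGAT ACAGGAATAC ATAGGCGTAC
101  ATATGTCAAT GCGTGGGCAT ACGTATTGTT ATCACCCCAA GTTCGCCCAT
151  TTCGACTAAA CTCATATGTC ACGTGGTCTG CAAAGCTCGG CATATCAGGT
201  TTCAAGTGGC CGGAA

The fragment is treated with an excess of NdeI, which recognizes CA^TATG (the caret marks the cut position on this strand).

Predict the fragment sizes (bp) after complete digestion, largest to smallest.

63, 53, 51, 48 bp

NdeI sites (CATATG) start at positions 47, 100, 163.
NdeI cuts after base 2 of each site, so after positions 48, 101, 164.
Linear molecule, 3 cuts → 4 fragments:
  1–48 → 48 bp
  49–101 → 53 bp
  102–164 → 63 bp
  165–215 → 51 bp
Sorted largest to smallest: 63, 53, 51, 48 bp.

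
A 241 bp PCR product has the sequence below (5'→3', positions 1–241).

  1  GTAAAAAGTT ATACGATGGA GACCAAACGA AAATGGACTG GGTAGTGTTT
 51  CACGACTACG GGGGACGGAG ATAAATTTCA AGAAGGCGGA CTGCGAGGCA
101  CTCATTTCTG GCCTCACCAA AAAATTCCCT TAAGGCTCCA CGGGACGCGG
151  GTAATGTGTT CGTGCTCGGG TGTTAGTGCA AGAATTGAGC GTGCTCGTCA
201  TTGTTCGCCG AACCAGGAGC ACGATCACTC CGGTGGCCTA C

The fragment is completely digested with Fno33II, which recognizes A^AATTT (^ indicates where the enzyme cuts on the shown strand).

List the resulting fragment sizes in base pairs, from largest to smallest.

The Fno33II site (AAATTT) starts at position 73.
Fno33II cuts after the first base of each site, so after position 73.
Linear molecule, 1 cut → 2 fragments:
  1–73 → 73 bp
  74–241 → 168 bp
Sorted largest to smallest: 168, 73 bp.

168, 73 bp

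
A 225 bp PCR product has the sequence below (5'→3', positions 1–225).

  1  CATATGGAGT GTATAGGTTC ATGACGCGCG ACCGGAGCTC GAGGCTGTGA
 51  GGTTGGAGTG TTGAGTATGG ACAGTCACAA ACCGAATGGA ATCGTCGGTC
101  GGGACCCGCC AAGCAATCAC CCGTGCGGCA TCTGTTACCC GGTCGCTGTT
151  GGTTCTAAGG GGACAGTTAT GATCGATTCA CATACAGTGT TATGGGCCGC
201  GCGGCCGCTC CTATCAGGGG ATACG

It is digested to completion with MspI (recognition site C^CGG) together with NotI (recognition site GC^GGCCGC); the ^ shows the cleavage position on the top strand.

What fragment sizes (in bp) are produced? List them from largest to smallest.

MspI sites (CCGG) start at positions 32, 139.
MspI cuts after the first base of each site, so after positions 32, 139.
The NotI site (GCGGCCGC) starts at position 201.
NotI cuts after base 2 of each site, so after position 202.
Combined cut positions: 32, 139, 202.
Linear molecule, 3 cuts → 4 fragments:
  1–32 → 32 bp
  33–139 → 107 bp
  140–202 → 63 bp
  203–225 → 23 bp
Sorted largest to smallest: 107, 63, 32, 23 bp.

107, 63, 32, 23 bp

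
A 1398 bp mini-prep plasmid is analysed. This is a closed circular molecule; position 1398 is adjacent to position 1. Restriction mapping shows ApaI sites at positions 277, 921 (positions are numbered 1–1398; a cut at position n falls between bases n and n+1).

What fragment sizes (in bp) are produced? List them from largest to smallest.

Circular molecule, 2 cuts → 2 fragments:
  921 − 277 = 644 bp
  wrap: 1398 − 921 + 277 = 754 bp
Sorted largest to smallest: 754, 644 bp.

754, 644 bp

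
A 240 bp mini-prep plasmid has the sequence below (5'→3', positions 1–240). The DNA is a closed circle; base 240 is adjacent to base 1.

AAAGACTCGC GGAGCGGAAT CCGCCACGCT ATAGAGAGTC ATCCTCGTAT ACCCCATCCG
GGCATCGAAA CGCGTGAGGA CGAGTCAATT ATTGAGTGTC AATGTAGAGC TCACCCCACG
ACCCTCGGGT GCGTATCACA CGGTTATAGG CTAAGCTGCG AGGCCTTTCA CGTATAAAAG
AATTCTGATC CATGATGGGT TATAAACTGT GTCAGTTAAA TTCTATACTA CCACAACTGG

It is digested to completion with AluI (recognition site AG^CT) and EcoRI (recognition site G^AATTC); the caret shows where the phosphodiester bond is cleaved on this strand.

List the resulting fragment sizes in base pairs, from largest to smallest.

AluI sites (AGCT) start at positions 108, 154.
AluI cuts after base 2 of each site, so after positions 109, 155.
The EcoRI site (GAATTC) starts at position 180.
EcoRI cuts after the first base of each site, so after position 180.
Combined cut positions: 109, 155, 180.
Circular molecule, 3 cuts → 3 fragments:
  110–155 → 46 bp
  156–180 → 25 bp
  181–240 then 1–109 → 60 + 109 = 169 bp
Sorted largest to smallest: 169, 46, 25 bp.

169, 46, 25 bp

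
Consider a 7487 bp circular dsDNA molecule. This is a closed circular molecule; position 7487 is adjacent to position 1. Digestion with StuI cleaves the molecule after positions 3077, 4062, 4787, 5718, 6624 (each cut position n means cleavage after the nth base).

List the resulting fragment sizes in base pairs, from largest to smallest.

3940, 985, 931, 906, 725 bp

Circular molecule, 5 cuts → 5 fragments:
  4062 − 3077 = 985 bp
  4787 − 4062 = 725 bp
  5718 − 4787 = 931 bp
  6624 − 5718 = 906 bp
  wrap: 7487 − 6624 + 3077 = 3940 bp
Sorted largest to smallest: 3940, 985, 931, 906, 725 bp.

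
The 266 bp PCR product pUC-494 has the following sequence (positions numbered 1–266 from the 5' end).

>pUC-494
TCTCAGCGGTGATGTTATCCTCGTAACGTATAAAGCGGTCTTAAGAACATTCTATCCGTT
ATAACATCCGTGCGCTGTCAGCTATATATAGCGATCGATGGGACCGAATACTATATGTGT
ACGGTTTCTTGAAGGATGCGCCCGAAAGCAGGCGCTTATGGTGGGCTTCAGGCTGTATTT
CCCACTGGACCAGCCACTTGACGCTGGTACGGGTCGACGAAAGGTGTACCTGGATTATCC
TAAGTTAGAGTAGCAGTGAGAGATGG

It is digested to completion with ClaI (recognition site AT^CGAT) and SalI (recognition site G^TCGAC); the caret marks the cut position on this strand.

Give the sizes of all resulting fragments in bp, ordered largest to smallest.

The ClaI site (ATCGAT) starts at position 94.
ClaI cuts after base 2 of each site, so after position 95.
The SalI site (GTCGAC) starts at position 213.
SalI cuts after the first base of each site, so after position 213.
Combined cut positions: 95, 213.
Linear molecule, 2 cuts → 3 fragments:
  1–95 → 95 bp
  96–213 → 118 bp
  214–266 → 53 bp
Sorted largest to smallest: 118, 95, 53 bp.

118, 95, 53 bp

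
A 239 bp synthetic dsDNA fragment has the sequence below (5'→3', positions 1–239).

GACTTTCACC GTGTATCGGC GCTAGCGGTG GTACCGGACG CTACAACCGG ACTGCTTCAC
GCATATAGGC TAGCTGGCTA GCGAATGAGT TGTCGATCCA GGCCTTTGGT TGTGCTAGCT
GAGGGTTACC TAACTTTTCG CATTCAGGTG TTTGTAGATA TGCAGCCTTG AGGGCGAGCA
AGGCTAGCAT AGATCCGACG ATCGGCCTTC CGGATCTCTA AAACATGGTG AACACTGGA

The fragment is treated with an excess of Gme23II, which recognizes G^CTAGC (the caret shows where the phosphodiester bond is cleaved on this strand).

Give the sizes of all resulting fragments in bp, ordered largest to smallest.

Gme23II sites (GCTAGC) start at positions 21, 69, 77, 114, 183.
Gme23II cuts after the first base of each site, so after positions 21, 69, 77, 114, 183.
Linear molecule, 5 cuts → 6 fragments:
  1–21 → 21 bp
  22–69 → 48 bp
  70–77 → 8 bp
  78–114 → 37 bp
  115–183 → 69 bp
  184–239 → 56 bp
Sorted largest to smallest: 69, 56, 48, 37, 21, 8 bp.

69, 56, 48, 37, 21, 8 bp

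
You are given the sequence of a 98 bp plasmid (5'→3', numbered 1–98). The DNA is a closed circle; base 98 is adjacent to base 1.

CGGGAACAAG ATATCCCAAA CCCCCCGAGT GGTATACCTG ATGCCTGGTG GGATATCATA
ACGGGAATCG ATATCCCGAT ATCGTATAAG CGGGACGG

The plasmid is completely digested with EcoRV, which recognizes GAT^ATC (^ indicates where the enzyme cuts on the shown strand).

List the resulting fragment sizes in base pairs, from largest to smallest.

42, 30, 18, 8 bp

EcoRV sites (GATATC) start at positions 10, 52, 70, 78.
EcoRV cuts after base 3 of each site, so after positions 12, 54, 72, 80.
Circular molecule, 4 cuts → 4 fragments:
  13–54 → 42 bp
  55–72 → 18 bp
  73–80 → 8 bp
  81–98 then 1–12 → 18 + 12 = 30 bp
Sorted largest to smallest: 42, 30, 18, 8 bp.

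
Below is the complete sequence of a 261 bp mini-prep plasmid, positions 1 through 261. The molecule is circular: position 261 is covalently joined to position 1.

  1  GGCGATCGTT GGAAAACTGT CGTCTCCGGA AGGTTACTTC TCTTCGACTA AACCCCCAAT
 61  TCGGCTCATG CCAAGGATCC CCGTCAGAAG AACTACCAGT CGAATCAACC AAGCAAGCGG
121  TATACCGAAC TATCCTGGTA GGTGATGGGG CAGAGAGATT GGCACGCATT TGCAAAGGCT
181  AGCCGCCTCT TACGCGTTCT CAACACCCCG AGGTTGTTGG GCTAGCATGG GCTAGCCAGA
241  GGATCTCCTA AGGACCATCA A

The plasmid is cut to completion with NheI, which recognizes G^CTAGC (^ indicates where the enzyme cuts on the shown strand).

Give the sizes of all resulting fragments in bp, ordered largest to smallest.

NheI sites (GCTAGC) start at positions 178, 221, 231.
NheI cuts after the first base of each site, so after positions 178, 221, 231.
Circular molecule, 3 cuts → 3 fragments:
  179–221 → 43 bp
  222–231 → 10 bp
  232–261 then 1–178 → 30 + 178 = 208 bp
Sorted largest to smallest: 208, 43, 10 bp.

208, 43, 10 bp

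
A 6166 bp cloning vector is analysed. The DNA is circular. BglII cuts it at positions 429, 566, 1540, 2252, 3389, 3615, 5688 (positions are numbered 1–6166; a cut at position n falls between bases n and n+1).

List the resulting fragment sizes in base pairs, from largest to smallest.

Circular molecule, 7 cuts → 7 fragments:
  566 − 429 = 137 bp
  1540 − 566 = 974 bp
  2252 − 1540 = 712 bp
  3389 − 2252 = 1137 bp
  3615 − 3389 = 226 bp
  5688 − 3615 = 2073 bp
  wrap: 6166 − 5688 + 429 = 907 bp
Sorted largest to smallest: 2073, 1137, 974, 907, 712, 226, 137 bp.

2073, 1137, 974, 907, 712, 226, 137 bp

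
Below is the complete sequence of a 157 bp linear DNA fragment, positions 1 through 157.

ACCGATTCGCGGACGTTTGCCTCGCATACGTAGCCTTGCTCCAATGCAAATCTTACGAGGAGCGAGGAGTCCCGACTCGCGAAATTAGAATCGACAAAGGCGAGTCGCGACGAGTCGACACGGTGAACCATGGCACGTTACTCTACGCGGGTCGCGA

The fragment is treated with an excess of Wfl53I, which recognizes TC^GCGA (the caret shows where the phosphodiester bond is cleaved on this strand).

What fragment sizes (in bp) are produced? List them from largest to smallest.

78, 47, 28, 4 bp

Wfl53I sites (TCGCGA) start at positions 77, 105, 152.
Wfl53I cuts after base 2 of each site, so after positions 78, 106, 153.
Linear molecule, 3 cuts → 4 fragments:
  1–78 → 78 bp
  79–106 → 28 bp
  107–153 → 47 bp
  154–157 → 4 bp
Sorted largest to smallest: 78, 47, 28, 4 bp.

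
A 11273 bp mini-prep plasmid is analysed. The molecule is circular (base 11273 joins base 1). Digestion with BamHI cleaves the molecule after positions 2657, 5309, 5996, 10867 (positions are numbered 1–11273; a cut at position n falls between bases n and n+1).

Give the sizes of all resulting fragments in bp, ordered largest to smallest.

4871, 3063, 2652, 687 bp

Circular molecule, 4 cuts → 4 fragments:
  5309 − 2657 = 2652 bp
  5996 − 5309 = 687 bp
  10867 − 5996 = 4871 bp
  wrap: 11273 − 10867 + 2657 = 3063 bp
Sorted largest to smallest: 4871, 3063, 2652, 687 bp.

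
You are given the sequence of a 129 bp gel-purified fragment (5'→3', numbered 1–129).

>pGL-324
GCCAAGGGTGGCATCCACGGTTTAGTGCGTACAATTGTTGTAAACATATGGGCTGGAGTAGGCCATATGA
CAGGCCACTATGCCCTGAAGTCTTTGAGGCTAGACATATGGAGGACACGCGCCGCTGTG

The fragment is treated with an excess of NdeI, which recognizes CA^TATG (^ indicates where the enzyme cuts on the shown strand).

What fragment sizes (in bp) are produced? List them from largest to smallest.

NdeI sites (CATATG) start at positions 45, 64, 105.
NdeI cuts after base 2 of each site, so after positions 46, 65, 106.
Linear molecule, 3 cuts → 4 fragments:
  1–46 → 46 bp
  47–65 → 19 bp
  66–106 → 41 bp
  107–129 → 23 bp
Sorted largest to smallest: 46, 41, 23, 19 bp.

46, 41, 23, 19 bp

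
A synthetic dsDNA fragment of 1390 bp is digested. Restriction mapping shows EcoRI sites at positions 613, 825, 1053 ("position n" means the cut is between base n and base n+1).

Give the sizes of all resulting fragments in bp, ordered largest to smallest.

613, 337, 228, 212 bp

Linear molecule, 3 cuts → 4 fragments:
  613 − 0 = 613 bp
  825 − 613 = 212 bp
  1053 − 825 = 228 bp
  1390 − 1053 = 337 bp
Sorted largest to smallest: 613, 337, 228, 212 bp.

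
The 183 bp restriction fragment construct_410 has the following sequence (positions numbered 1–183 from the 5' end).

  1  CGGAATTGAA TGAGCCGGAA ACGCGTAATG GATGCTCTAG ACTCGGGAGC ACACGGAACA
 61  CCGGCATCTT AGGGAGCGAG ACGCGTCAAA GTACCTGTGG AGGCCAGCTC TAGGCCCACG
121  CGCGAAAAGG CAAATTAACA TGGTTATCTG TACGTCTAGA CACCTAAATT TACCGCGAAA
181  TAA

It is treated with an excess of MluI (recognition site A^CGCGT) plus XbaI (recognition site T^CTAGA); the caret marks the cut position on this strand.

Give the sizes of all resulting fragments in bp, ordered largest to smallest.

MluI sites (ACGCGT) start at positions 21, 81.
MluI cuts after the first base of each site, so after positions 21, 81.
XbaI sites (TCTAGA) start at positions 36, 155.
XbaI cuts after the first base of each site, so after positions 36, 155.
Combined cut positions: 21, 36, 81, 155.
Linear molecule, 4 cuts → 5 fragments:
  1–21 → 21 bp
  22–36 → 15 bp
  37–81 → 45 bp
  82–155 → 74 bp
  156–183 → 28 bp
Sorted largest to smallest: 74, 45, 28, 21, 15 bp.

74, 45, 28, 21, 15 bp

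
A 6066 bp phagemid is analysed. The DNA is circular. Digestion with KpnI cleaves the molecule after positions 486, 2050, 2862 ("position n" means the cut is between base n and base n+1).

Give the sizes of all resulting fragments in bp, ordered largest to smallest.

Circular molecule, 3 cuts → 3 fragments:
  2050 − 486 = 1564 bp
  2862 − 2050 = 812 bp
  wrap: 6066 − 2862 + 486 = 3690 bp
Sorted largest to smallest: 3690, 1564, 812 bp.

3690, 1564, 812 bp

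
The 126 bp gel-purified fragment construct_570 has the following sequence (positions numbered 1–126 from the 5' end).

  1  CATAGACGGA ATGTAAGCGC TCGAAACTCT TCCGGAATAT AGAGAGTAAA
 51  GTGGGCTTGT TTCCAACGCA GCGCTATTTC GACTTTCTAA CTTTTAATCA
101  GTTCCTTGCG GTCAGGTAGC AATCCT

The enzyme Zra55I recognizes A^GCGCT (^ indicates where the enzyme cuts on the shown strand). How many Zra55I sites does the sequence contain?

AGCGCT occurs starting at positions 16, 70.
Zra55I cuts at 2 sites.

2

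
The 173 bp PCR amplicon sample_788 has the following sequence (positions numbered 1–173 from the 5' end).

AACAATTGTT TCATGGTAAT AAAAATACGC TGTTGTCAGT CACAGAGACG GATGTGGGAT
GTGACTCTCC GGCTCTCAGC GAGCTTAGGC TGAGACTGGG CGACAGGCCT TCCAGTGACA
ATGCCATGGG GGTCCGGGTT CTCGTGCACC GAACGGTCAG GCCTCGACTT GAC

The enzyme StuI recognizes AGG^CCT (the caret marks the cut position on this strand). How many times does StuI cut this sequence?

AGGCCT occurs starting at positions 105, 159.
StuI cuts at 2 sites.

2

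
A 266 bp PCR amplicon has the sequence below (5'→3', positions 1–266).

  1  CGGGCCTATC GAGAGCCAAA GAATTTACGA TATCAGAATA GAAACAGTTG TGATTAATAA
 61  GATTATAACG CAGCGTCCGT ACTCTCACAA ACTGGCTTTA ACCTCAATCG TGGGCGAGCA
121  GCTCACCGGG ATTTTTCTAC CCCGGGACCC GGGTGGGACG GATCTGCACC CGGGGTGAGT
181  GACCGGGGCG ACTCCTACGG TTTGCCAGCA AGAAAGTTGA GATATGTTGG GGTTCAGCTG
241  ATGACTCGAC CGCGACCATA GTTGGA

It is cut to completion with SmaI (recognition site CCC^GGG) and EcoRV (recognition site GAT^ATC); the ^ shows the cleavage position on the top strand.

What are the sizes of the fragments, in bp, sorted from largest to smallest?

112, 95, 31, 21, 7 bp

SmaI sites (CCCGGG) start at positions 141, 148, 169.
SmaI cuts after base 3 of each site, so after positions 143, 150, 171.
The EcoRV site (GATATC) starts at position 29.
EcoRV cuts after base 3 of each site, so after position 31.
Combined cut positions: 31, 143, 150, 171.
Linear molecule, 4 cuts → 5 fragments:
  1–31 → 31 bp
  32–143 → 112 bp
  144–150 → 7 bp
  151–171 → 21 bp
  172–266 → 95 bp
Sorted largest to smallest: 112, 95, 31, 21, 7 bp.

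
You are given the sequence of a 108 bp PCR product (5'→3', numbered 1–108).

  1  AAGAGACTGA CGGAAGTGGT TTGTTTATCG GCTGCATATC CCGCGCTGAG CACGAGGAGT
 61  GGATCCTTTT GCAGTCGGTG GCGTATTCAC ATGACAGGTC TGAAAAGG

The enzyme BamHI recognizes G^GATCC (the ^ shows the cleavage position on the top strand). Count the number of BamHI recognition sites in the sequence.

GGATCC occurs starting at position 61.
BamHI cuts at 1 site.

1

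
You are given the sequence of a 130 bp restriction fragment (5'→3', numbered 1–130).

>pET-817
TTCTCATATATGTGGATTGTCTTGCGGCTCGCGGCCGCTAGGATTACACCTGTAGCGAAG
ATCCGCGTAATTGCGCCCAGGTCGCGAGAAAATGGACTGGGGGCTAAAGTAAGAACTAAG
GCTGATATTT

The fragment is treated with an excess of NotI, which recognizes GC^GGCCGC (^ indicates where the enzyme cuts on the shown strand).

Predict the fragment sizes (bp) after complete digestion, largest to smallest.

The NotI site (GCGGCCGC) starts at position 31.
NotI cuts after base 2 of each site, so after position 32.
Linear molecule, 1 cut → 2 fragments:
  1–32 → 32 bp
  33–130 → 98 bp
Sorted largest to smallest: 98, 32 bp.

98, 32 bp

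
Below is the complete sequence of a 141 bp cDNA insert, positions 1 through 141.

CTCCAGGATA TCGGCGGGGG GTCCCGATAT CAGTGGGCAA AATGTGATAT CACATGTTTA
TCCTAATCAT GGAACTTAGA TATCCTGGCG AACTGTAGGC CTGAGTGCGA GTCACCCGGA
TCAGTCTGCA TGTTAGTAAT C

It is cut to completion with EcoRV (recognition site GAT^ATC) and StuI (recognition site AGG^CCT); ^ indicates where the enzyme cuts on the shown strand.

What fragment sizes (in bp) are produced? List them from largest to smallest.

42, 33, 20, 19, 18, 9 bp

EcoRV sites (GATATC) start at positions 7, 26, 46, 79.
EcoRV cuts after base 3 of each site, so after positions 9, 28, 48, 81.
The StuI site (AGGCCT) starts at position 97.
StuI cuts after base 3 of each site, so after position 99.
Combined cut positions: 9, 28, 48, 81, 99.
Linear molecule, 5 cuts → 6 fragments:
  1–9 → 9 bp
  10–28 → 19 bp
  29–48 → 20 bp
  49–81 → 33 bp
  82–99 → 18 bp
  100–141 → 42 bp
Sorted largest to smallest: 42, 33, 20, 19, 18, 9 bp.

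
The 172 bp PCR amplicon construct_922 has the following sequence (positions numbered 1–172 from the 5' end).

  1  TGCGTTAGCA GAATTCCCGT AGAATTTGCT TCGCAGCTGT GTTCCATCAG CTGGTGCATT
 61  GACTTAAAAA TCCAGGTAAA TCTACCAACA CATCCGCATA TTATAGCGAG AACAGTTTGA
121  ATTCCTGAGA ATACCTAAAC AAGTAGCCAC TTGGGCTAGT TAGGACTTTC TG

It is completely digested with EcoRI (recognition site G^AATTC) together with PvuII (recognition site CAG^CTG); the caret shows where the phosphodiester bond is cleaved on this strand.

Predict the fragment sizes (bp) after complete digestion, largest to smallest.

EcoRI sites (GAATTC) start at positions 11, 119.
EcoRI cuts after the first base of each site, so after positions 11, 119.
PvuII sites (CAGCTG) start at positions 34, 48.
PvuII cuts after base 3 of each site, so after positions 36, 50.
Combined cut positions: 11, 36, 50, 119.
Linear molecule, 4 cuts → 5 fragments:
  1–11 → 11 bp
  12–36 → 25 bp
  37–50 → 14 bp
  51–119 → 69 bp
  120–172 → 53 bp
Sorted largest to smallest: 69, 53, 25, 14, 11 bp.

69, 53, 25, 14, 11 bp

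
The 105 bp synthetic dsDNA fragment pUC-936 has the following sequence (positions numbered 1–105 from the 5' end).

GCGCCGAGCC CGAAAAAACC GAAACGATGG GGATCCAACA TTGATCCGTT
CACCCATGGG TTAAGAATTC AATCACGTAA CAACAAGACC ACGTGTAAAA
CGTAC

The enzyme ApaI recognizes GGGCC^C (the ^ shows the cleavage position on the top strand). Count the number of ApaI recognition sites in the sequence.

0

No occurrence of GGGCCC is present in the sequence.
ApaI does not cut: 0 sites.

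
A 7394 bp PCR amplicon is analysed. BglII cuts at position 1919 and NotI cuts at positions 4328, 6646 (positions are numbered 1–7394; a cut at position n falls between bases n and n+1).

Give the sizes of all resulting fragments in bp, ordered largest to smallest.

2409, 2318, 1919, 748 bp

Combined cut positions (sorted): 1919, 4328, 6646.
Linear molecule, 3 cuts → 4 fragments:
  1919 − 0 = 1919 bp
  4328 − 1919 = 2409 bp
  6646 − 4328 = 2318 bp
  7394 − 6646 = 748 bp
Sorted largest to smallest: 2409, 2318, 1919, 748 bp.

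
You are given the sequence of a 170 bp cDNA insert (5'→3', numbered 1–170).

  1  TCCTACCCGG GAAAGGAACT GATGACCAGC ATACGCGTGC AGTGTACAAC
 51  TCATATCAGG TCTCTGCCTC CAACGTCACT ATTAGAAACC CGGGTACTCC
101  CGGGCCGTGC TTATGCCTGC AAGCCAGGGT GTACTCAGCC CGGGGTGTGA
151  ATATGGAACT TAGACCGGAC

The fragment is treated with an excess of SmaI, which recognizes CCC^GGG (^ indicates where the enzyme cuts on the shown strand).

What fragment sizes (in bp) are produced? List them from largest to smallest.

SmaI sites (CCCGGG) start at positions 6, 89, 99, 139.
SmaI cuts after base 3 of each site, so after positions 8, 91, 101, 141.
Linear molecule, 4 cuts → 5 fragments:
  1–8 → 8 bp
  9–91 → 83 bp
  92–101 → 10 bp
  102–141 → 40 bp
  142–170 → 29 bp
Sorted largest to smallest: 83, 40, 29, 10, 8 bp.

83, 40, 29, 10, 8 bp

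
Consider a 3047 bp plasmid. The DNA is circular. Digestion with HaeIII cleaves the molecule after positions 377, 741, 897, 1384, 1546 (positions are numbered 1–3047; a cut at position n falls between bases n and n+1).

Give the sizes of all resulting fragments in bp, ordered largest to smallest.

Circular molecule, 5 cuts → 5 fragments:
  741 − 377 = 364 bp
  897 − 741 = 156 bp
  1384 − 897 = 487 bp
  1546 − 1384 = 162 bp
  wrap: 3047 − 1546 + 377 = 1878 bp
Sorted largest to smallest: 1878, 487, 364, 162, 156 bp.

1878, 487, 364, 162, 156 bp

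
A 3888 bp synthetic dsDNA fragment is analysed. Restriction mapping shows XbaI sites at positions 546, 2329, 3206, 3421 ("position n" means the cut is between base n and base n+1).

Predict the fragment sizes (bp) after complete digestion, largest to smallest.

1783, 877, 546, 467, 215 bp

Linear molecule, 4 cuts → 5 fragments:
  546 − 0 = 546 bp
  2329 − 546 = 1783 bp
  3206 − 2329 = 877 bp
  3421 − 3206 = 215 bp
  3888 − 3421 = 467 bp
Sorted largest to smallest: 1783, 877, 546, 467, 215 bp.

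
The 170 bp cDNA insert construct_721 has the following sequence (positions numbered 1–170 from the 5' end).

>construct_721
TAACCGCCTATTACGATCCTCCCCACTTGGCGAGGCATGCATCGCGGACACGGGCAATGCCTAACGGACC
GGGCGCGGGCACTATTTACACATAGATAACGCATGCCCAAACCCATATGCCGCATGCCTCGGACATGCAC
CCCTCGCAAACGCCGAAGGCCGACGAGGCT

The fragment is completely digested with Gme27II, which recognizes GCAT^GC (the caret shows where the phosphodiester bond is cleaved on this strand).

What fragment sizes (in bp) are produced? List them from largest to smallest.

Gme27II sites (GCATGC) start at positions 35, 101, 122.
Gme27II cuts after base 4 of each site, so after positions 38, 104, 125.
Linear molecule, 3 cuts → 4 fragments:
  1–38 → 38 bp
  39–104 → 66 bp
  105–125 → 21 bp
  126–170 → 45 bp
Sorted largest to smallest: 66, 45, 38, 21 bp.

66, 45, 38, 21 bp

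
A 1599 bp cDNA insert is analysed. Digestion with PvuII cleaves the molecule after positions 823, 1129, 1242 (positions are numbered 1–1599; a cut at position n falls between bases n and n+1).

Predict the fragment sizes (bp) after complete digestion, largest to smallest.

823, 357, 306, 113 bp

Linear molecule, 3 cuts → 4 fragments:
  823 − 0 = 823 bp
  1129 − 823 = 306 bp
  1242 − 1129 = 113 bp
  1599 − 1242 = 357 bp
Sorted largest to smallest: 823, 357, 306, 113 bp.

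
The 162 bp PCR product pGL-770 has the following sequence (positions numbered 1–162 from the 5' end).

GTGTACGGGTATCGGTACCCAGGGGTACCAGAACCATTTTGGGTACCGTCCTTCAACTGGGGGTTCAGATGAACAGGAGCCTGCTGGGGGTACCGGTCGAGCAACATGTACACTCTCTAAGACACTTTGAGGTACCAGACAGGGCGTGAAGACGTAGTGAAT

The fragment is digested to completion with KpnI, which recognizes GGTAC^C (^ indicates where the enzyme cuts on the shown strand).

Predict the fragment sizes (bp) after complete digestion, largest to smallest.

47, 42, 27, 18, 18, 10 bp

KpnI sites (GGTACC) start at positions 14, 24, 42, 89, 131.
KpnI cuts after base 5 of each site (before the last base), so after positions 18, 28, 46, 93, 135.
Linear molecule, 5 cuts → 6 fragments:
  1–18 → 18 bp
  19–28 → 10 bp
  29–46 → 18 bp
  47–93 → 47 bp
  94–135 → 42 bp
  136–162 → 27 bp
Sorted largest to smallest: 47, 42, 27, 18, 18, 10 bp.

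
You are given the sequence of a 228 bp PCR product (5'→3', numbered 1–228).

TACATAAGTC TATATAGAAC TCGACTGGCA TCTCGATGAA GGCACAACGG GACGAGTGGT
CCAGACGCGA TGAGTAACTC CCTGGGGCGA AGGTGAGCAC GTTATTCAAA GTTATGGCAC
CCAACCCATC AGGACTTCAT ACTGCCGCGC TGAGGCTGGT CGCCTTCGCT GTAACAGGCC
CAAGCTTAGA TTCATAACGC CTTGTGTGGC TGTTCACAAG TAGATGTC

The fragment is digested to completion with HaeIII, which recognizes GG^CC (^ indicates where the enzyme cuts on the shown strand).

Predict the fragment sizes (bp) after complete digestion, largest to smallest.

178, 50 bp

The HaeIII site (GGCC) starts at position 177.
HaeIII cuts after base 2 of each site, so after position 178.
Linear molecule, 1 cut → 2 fragments:
  1–178 → 178 bp
  179–228 → 50 bp
Sorted largest to smallest: 178, 50 bp.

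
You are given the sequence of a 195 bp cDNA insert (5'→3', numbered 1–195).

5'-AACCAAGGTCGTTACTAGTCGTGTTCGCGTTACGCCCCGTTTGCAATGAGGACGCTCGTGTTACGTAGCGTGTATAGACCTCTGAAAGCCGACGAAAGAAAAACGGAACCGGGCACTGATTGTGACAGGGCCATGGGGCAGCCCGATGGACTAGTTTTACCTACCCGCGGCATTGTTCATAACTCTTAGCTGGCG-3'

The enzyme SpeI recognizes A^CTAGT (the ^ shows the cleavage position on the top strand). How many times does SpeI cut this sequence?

ACTAGT occurs starting at positions 14, 150.
SpeI cuts at 2 sites.

2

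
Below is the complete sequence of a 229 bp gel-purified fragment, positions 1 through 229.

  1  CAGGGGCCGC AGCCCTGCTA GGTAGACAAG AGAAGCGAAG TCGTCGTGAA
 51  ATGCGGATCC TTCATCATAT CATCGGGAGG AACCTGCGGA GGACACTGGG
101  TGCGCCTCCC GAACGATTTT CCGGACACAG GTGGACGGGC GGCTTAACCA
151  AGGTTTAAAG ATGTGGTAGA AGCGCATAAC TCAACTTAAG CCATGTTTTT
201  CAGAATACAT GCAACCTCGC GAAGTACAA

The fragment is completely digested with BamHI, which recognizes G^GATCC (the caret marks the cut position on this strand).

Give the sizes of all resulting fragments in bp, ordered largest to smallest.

174, 55 bp

The BamHI site (GGATCC) starts at position 55.
BamHI cuts after the first base of each site, so after position 55.
Linear molecule, 1 cut → 2 fragments:
  1–55 → 55 bp
  56–229 → 174 bp
Sorted largest to smallest: 174, 55 bp.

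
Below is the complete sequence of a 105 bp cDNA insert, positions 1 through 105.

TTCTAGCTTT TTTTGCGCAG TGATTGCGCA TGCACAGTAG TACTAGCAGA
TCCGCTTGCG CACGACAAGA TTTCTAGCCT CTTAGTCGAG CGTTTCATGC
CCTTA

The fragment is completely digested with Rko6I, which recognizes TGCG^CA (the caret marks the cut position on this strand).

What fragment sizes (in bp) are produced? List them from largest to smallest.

45, 32, 17, 11 bp

Rko6I sites (TGCGCA) start at positions 14, 25, 57.
Rko6I cuts after base 4 of each site, so after positions 17, 28, 60.
Linear molecule, 3 cuts → 4 fragments:
  1–17 → 17 bp
  18–28 → 11 bp
  29–60 → 32 bp
  61–105 → 45 bp
Sorted largest to smallest: 45, 32, 17, 11 bp.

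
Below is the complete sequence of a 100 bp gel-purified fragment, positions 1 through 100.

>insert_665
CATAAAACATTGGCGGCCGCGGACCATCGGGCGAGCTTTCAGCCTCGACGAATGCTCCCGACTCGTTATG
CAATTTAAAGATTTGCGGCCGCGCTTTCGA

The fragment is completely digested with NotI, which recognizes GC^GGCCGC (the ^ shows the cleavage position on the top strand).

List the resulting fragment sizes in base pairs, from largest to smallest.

72, 14, 14 bp

NotI sites (GCGGCCGC) start at positions 13, 85.
NotI cuts after base 2 of each site, so after positions 14, 86.
Linear molecule, 2 cuts → 3 fragments:
  1–14 → 14 bp
  15–86 → 72 bp
  87–100 → 14 bp
Sorted largest to smallest: 72, 14, 14 bp.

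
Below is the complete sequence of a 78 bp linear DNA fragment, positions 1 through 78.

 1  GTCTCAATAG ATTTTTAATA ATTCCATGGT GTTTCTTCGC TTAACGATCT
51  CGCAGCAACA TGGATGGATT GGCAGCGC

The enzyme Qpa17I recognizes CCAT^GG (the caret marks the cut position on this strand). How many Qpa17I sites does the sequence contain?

1

CCATGG occurs starting at position 24.
Qpa17I cuts at 1 site.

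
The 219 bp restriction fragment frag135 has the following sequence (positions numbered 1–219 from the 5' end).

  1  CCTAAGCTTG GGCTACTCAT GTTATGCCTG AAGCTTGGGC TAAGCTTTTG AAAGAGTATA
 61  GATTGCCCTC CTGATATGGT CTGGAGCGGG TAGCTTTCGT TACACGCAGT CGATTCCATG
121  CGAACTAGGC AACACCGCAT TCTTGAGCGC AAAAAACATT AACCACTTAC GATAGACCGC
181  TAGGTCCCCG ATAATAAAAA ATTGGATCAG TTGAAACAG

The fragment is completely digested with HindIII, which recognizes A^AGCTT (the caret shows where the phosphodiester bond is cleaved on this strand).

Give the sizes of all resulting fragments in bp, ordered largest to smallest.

HindIII sites (AAGCTT) start at positions 4, 31, 42.
HindIII cuts after the first base of each site, so after positions 4, 31, 42.
Linear molecule, 3 cuts → 4 fragments:
  1–4 → 4 bp
  5–31 → 27 bp
  32–42 → 11 bp
  43–219 → 177 bp
Sorted largest to smallest: 177, 27, 11, 4 bp.

177, 27, 11, 4 bp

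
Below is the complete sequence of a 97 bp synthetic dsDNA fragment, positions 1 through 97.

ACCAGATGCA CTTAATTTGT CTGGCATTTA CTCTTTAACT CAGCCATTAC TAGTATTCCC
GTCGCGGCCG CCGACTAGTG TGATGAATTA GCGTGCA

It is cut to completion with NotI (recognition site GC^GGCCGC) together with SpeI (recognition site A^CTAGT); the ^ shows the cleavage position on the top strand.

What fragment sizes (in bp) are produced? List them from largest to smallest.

49, 23, 16, 9 bp

The NotI site (GCGGCCGC) starts at position 64.
NotI cuts after base 2 of each site, so after position 65.
SpeI sites (ACTAGT) start at positions 49, 74.
SpeI cuts after the first base of each site, so after positions 49, 74.
Combined cut positions: 49, 65, 74.
Linear molecule, 3 cuts → 4 fragments:
  1–49 → 49 bp
  50–65 → 16 bp
  66–74 → 9 bp
  75–97 → 23 bp
Sorted largest to smallest: 49, 23, 16, 9 bp.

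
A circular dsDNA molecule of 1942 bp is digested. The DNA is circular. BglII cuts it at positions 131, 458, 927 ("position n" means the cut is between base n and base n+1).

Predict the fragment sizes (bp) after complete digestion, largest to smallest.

Circular molecule, 3 cuts → 3 fragments:
  458 − 131 = 327 bp
  927 − 458 = 469 bp
  wrap: 1942 − 927 + 131 = 1146 bp
Sorted largest to smallest: 1146, 469, 327 bp.

1146, 469, 327 bp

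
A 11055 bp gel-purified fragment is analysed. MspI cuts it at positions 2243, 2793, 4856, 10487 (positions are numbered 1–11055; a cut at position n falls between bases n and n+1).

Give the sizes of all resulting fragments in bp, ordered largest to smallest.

5631, 2243, 2063, 568, 550 bp

Linear molecule, 4 cuts → 5 fragments:
  2243 − 0 = 2243 bp
  2793 − 2243 = 550 bp
  4856 − 2793 = 2063 bp
  10487 − 4856 = 5631 bp
  11055 − 10487 = 568 bp
Sorted largest to smallest: 5631, 2243, 2063, 568, 550 bp.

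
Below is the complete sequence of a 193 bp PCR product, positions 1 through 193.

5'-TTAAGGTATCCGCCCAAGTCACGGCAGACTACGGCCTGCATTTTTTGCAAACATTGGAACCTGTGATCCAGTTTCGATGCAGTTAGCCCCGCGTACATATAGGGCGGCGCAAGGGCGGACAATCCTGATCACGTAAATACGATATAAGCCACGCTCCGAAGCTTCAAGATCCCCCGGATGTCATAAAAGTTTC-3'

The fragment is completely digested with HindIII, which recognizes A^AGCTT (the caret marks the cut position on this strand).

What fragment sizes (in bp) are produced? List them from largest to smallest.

159, 34 bp

The HindIII site (AAGCTT) starts at position 159.
HindIII cuts after the first base of each site, so after position 159.
Linear molecule, 1 cut → 2 fragments:
  1–159 → 159 bp
  160–193 → 34 bp
Sorted largest to smallest: 159, 34 bp.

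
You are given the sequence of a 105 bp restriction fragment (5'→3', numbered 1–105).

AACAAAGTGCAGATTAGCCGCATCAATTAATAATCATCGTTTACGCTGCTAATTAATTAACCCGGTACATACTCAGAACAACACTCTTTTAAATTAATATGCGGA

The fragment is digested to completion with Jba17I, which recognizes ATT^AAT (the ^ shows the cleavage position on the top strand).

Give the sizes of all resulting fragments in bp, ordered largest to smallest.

41, 28, 26, 10 bp

Jba17I sites (ATTAAT) start at positions 26, 52, 93.
Jba17I cuts after base 3 of each site, so after positions 28, 54, 95.
Linear molecule, 3 cuts → 4 fragments:
  1–28 → 28 bp
  29–54 → 26 bp
  55–95 → 41 bp
  96–105 → 10 bp
Sorted largest to smallest: 41, 28, 26, 10 bp.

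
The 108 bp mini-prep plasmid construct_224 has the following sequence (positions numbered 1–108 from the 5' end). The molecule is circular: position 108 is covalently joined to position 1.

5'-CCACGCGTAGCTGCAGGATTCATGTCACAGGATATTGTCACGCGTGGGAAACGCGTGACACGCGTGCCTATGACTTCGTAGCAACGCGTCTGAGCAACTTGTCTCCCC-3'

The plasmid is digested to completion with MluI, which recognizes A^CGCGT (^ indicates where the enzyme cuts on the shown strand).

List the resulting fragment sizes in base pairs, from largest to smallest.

MluI sites (ACGCGT) start at positions 3, 40, 51, 60, 84.
MluI cuts after the first base of each site, so after positions 3, 40, 51, 60, 84.
Circular molecule, 5 cuts → 5 fragments:
  4–40 → 37 bp
  41–51 → 11 bp
  52–60 → 9 bp
  61–84 → 24 bp
  85–108 then 1–3 → 24 + 3 = 27 bp
Sorted largest to smallest: 37, 27, 24, 11, 9 bp.

37, 27, 24, 11, 9 bp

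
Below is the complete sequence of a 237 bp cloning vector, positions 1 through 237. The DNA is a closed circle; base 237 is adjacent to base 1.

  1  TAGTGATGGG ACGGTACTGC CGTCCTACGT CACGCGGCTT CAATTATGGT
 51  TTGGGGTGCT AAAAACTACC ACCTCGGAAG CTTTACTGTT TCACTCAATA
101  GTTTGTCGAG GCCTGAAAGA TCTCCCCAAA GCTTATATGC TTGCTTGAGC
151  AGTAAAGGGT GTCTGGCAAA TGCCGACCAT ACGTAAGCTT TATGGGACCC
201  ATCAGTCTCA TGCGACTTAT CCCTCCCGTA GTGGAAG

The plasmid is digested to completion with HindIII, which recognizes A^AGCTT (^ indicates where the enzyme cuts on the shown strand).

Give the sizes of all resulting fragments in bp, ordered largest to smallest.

130, 56, 51 bp

HindIII sites (AAGCTT) start at positions 78, 129, 185.
HindIII cuts after the first base of each site, so after positions 78, 129, 185.
Circular molecule, 3 cuts → 3 fragments:
  79–129 → 51 bp
  130–185 → 56 bp
  186–237 then 1–78 → 52 + 78 = 130 bp
Sorted largest to smallest: 130, 56, 51 bp.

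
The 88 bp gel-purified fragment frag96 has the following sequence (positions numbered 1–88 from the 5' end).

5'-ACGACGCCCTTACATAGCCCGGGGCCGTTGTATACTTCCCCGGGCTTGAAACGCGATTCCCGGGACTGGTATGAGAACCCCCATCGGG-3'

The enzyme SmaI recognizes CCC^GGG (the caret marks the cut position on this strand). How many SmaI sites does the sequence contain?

3

CCCGGG occurs starting at positions 18, 39, 59.
SmaI cuts at 3 sites.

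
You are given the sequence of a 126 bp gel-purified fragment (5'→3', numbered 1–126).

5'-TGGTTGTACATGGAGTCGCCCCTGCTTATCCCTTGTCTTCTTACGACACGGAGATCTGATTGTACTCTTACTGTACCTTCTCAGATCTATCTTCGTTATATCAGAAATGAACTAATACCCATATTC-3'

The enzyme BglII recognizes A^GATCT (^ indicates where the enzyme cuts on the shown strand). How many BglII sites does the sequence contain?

AGATCT occurs starting at positions 52, 83.
BglII cuts at 2 sites.

2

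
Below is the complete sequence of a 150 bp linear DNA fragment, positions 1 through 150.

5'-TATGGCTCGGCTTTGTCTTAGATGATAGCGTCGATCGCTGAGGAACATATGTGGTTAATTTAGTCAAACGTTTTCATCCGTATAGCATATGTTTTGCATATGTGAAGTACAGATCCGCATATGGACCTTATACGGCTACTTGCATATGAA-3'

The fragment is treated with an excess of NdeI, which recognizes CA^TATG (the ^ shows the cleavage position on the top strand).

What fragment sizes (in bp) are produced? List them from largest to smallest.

NdeI sites (CATATG) start at positions 46, 86, 97, 118, 143.
NdeI cuts after base 2 of each site, so after positions 47, 87, 98, 119, 144.
Linear molecule, 5 cuts → 6 fragments:
  1–47 → 47 bp
  48–87 → 40 bp
  88–98 → 11 bp
  99–119 → 21 bp
  120–144 → 25 bp
  145–150 → 6 bp
Sorted largest to smallest: 47, 40, 25, 21, 11, 6 bp.

47, 40, 25, 21, 11, 6 bp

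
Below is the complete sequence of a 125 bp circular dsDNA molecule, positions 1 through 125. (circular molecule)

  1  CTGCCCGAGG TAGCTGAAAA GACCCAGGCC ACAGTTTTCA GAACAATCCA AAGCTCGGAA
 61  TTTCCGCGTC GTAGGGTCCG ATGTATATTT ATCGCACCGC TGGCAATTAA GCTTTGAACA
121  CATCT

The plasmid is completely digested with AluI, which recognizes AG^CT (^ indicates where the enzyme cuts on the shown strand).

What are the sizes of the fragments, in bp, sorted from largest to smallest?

58, 40, 27 bp

AluI sites (AGCT) start at positions 12, 52, 110.
AluI cuts after base 2 of each site, so after positions 13, 53, 111.
Circular molecule, 3 cuts → 3 fragments:
  14–53 → 40 bp
  54–111 → 58 bp
  112–125 then 1–13 → 14 + 13 = 27 bp
Sorted largest to smallest: 58, 40, 27 bp.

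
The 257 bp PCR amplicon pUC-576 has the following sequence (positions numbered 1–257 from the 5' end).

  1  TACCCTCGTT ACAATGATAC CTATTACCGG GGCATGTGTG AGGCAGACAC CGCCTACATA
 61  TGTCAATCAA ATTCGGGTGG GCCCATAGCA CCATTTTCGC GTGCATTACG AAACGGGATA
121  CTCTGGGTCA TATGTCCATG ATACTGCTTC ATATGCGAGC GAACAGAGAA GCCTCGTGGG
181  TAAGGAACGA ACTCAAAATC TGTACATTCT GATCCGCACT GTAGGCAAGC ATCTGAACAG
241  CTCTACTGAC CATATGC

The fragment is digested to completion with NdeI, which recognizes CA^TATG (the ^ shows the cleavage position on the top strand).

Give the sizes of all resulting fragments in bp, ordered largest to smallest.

NdeI sites (CATATG) start at positions 57, 129, 150, 251.
NdeI cuts after base 2 of each site, so after positions 58, 130, 151, 252.
Linear molecule, 4 cuts → 5 fragments:
  1–58 → 58 bp
  59–130 → 72 bp
  131–151 → 21 bp
  152–252 → 101 bp
  253–257 → 5 bp
Sorted largest to smallest: 101, 72, 58, 21, 5 bp.

101, 72, 58, 21, 5 bp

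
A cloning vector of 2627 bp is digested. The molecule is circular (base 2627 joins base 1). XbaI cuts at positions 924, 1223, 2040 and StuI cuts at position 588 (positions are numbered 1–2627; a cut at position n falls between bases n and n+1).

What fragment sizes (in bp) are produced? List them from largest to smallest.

1175, 817, 336, 299 bp

Combined cut positions (sorted): 588, 924, 1223, 2040.
Circular molecule, 4 cuts → 4 fragments:
  924 − 588 = 336 bp
  1223 − 924 = 299 bp
  2040 − 1223 = 817 bp
  wrap: 2627 − 2040 + 588 = 1175 bp
Sorted largest to smallest: 1175, 817, 336, 299 bp.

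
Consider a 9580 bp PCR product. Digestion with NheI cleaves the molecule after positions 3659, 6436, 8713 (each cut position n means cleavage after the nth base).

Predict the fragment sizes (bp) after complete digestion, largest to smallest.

Linear molecule, 3 cuts → 4 fragments:
  3659 − 0 = 3659 bp
  6436 − 3659 = 2777 bp
  8713 − 6436 = 2277 bp
  9580 − 8713 = 867 bp
Sorted largest to smallest: 3659, 2777, 2277, 867 bp.

3659, 2777, 2277, 867 bp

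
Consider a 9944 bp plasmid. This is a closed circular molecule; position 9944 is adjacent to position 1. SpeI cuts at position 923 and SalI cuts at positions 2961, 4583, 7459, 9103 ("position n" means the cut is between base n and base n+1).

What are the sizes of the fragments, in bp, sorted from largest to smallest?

Combined cut positions (sorted): 923, 2961, 4583, 7459, 9103.
Circular molecule, 5 cuts → 5 fragments:
  2961 − 923 = 2038 bp
  4583 − 2961 = 1622 bp
  7459 − 4583 = 2876 bp
  9103 − 7459 = 1644 bp
  wrap: 9944 − 9103 + 923 = 1764 bp
Sorted largest to smallest: 2876, 2038, 1764, 1644, 1622 bp.

2876, 2038, 1764, 1644, 1622 bp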